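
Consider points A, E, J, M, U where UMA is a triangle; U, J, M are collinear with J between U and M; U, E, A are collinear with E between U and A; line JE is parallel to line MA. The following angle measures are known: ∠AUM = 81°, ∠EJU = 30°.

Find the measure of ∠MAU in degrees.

1. ∠EUJ = 81°  [J on UM, E on UA]
2. ∠JEU = 69°  [△UJE]
3. ∠MAU = 69°  [JE∥MA, corresponding at E]

∠MAU = 69°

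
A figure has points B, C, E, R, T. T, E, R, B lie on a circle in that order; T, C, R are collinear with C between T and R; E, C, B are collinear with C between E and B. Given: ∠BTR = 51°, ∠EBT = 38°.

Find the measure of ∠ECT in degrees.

∠ECT = 89°

1. ∠BER = 51°  [same arc RB]
2. ∠ERT = 38°  [same arc TE]
3. ∠ECR = 91°  [△ECR]
4. ∠ECT = 89°  [linear pair at C on TR]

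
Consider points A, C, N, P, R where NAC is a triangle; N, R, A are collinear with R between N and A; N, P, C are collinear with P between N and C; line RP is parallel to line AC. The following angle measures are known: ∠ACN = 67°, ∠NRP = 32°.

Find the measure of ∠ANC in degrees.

1. ∠NPR = 67°  [RP∥AC, corresponding at P]
2. ∠PNR = 81°  [△NRP]
3. ∠ANC = 81°  [R on NA, P on NC]

∠ANC = 81°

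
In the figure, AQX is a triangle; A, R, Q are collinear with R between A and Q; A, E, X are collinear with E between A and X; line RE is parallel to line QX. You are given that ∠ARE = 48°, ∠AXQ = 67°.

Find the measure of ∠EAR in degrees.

1. ∠AQX = 48°  [RE∥QX, corresponding at R]
2. ∠QAX = 65°  [△AQX]
3. ∠EAR = 65°  [R on AQ, E on AX]

∠EAR = 65°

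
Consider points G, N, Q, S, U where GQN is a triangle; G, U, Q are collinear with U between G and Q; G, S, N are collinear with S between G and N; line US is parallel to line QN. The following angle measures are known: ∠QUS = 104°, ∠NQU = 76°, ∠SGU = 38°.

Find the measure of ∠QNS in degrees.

1. ∠GQN = 76°  [U on ray QG]
2. ∠NGQ = 38°  [U on GQ, S on GN]
3. ∠GNQ = 66°  [△GQN]
4. ∠QNS = 66°  [S on ray NG]

∠QNS = 66°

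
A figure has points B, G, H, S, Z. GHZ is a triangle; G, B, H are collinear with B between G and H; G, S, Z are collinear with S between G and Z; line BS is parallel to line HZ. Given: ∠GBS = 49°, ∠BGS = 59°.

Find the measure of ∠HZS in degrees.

1. ∠BSG = 72°  [△GBS]
2. ∠BSZ = 108°  [linear pair at S on GZ]
3. ∠HZS = 72°  [BS∥HZ, co-interior at Z–S]

∠HZS = 72°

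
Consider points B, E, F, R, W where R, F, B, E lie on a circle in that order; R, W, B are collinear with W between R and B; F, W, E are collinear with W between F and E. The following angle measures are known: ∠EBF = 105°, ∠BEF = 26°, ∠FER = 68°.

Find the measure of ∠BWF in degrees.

∠BWF = 63°

1. ∠BFE = 49°  [△FBE]
2. ∠FBR = 68°  [same arc RF]
3. ∠BWF = 63°  [△FWB]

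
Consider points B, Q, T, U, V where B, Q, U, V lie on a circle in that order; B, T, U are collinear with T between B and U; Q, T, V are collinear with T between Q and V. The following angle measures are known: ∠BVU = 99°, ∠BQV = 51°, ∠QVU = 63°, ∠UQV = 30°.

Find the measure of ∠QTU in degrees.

∠QTU = 114°

1. ∠BQU = 81°  [cyclic BQUV, opposite ∠Q+∠V]
2. ∠QBU = 63°  [same arc QU]
3. ∠BUQ = 36°  [△BQU]
4. ∠QTU = 114°  [△QTU]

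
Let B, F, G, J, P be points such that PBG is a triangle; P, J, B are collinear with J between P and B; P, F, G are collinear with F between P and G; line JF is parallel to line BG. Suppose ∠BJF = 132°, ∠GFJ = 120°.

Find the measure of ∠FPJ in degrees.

1. ∠FJP = 48°  [linear pair at J on PB]
2. ∠JFP = 60°  [linear pair at F on PG]
3. ∠FPJ = 72°  [△PJF]

∠FPJ = 72°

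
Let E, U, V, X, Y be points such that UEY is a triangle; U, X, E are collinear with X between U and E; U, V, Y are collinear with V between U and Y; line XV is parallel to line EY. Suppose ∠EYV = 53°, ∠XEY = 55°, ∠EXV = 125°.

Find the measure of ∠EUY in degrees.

1. ∠EYU = 53°  [V on ray YU]
2. ∠UEY = 55°  [X on ray EU]
3. ∠EUY = 72°  [△UEY]

∠EUY = 72°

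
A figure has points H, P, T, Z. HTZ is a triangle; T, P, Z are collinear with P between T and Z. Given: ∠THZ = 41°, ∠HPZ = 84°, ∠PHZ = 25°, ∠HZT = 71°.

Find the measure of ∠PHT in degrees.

1. ∠HTZ = 68°  [△HTZ]
2. ∠HPT = 96°  [linear pair at P on TZ]
3. ∠HTP = 68°  [P on ray TZ]
4. ∠PHT = 16°  [△HTP]

∠PHT = 16°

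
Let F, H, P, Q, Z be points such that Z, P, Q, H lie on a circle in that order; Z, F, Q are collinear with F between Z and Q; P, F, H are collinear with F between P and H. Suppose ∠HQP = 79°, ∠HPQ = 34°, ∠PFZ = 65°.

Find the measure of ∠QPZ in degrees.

∠QPZ = 82°

1. ∠PHQ = 67°  [△PQH]
2. ∠PFQ = 115°  [linear pair at F on ZQ]
3. ∠PZQ = 67°  [same arc PQ]
4. ∠PQZ = 31°  [△PFQ]
5. ∠QPZ = 82°  [△ZPQ]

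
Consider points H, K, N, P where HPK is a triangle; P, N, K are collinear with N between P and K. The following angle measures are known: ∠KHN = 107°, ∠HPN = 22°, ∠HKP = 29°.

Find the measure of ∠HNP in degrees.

∠HNP = 136°

1. ∠HKN = 29°  [N on ray KP]
2. ∠HNK = 44°  [△HNK]
3. ∠HNP = 136°  [linear pair at N on PK]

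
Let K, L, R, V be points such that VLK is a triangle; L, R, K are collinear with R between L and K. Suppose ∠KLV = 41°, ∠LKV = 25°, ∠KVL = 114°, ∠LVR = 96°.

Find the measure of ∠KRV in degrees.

∠KRV = 137°

1. ∠RLV = 41°  [R on ray LK]
2. ∠LRV = 43°  [△VLR]
3. ∠KRV = 137°  [linear pair at R on LK]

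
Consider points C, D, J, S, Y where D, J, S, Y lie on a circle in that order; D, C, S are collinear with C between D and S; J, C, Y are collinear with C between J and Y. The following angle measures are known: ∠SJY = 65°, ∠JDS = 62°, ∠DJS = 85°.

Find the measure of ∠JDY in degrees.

1. ∠JYS = 62°  [same arc JS]
2. ∠JSY = 53°  [△JSY]
3. ∠JDY = 127°  [cyclic DJSY, opposite ∠D+∠S]

∠JDY = 127°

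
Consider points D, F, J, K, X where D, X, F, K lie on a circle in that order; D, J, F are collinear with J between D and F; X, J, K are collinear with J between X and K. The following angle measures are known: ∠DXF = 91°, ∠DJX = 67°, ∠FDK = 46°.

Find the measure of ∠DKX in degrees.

∠DKX = 21°

1. ∠FJK = 67°  [vertical angles at J]
2. ∠DJK = 113°  [linear pair at J on DF]
3. ∠DKX = 21°  [△DJK]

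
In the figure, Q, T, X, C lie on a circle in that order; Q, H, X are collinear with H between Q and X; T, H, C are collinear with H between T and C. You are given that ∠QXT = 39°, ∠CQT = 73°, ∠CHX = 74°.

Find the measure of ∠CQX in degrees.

1. ∠QCT = 39°  [same arc QT]
2. ∠CHQ = 106°  [linear pair at H on QX]
3. ∠CQX = 35°  [△QHC]

∠CQX = 35°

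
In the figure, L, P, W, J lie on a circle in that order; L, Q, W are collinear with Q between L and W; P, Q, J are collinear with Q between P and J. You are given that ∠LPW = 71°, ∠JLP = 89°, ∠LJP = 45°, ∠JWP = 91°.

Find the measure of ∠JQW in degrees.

1. ∠JPL = 46°  [△LPJ]
2. ∠LWP = 45°  [same arc LP]
3. ∠JWL = 46°  [same arc LJ]
4. ∠PLW = 64°  [△LPW]
5. ∠PJW = 64°  [same arc PW]
6. ∠JQW = 70°  [△WQJ]

∠JQW = 70°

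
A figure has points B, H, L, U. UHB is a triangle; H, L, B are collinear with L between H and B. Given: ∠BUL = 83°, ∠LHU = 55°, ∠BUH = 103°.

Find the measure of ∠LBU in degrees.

1. ∠BHU = 55°  [L on ray HB]
2. ∠HBU = 22°  [△UHB]
3. ∠LBU = 22°  [L on ray BH]

∠LBU = 22°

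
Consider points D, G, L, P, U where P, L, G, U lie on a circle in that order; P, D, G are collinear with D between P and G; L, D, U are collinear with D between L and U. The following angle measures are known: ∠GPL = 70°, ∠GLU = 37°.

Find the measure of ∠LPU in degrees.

1. ∠GUL = 70°  [same arc LG]
2. ∠LGU = 73°  [△LGU]
3. ∠LPU = 107°  [cyclic PLGU, opposite ∠P+∠G]

∠LPU = 107°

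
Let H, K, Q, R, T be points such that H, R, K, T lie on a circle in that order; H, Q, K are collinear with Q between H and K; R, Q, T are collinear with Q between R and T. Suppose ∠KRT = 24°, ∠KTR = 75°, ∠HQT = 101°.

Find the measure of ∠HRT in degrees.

∠HRT = 26°

1. ∠KHT = 24°  [same arc KT]
2. ∠RKT = 81°  [△RKT]
3. ∠HTR = 55°  [△HQT]
4. ∠RHT = 99°  [cyclic HRKT, opposite ∠H+∠K]
5. ∠HRT = 26°  [△HRT]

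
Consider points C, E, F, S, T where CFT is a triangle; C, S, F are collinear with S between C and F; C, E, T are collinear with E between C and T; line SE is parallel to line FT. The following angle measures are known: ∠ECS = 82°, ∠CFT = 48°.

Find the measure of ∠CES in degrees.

1. ∠FCT = 82°  [S on CF, E on CT]
2. ∠CTF = 50°  [△CFT]
3. ∠CES = 50°  [SE∥FT, corresponding at E]

∠CES = 50°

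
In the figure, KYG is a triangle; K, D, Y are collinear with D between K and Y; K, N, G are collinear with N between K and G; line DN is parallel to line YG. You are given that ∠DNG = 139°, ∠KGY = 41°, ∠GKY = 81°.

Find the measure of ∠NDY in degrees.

1. ∠DNK = 41°  [linear pair at N on KG]
2. ∠DKN = 81°  [D on KY, N on KG]
3. ∠KDN = 58°  [△KDN]
4. ∠NDY = 122°  [linear pair at D on KY]

∠NDY = 122°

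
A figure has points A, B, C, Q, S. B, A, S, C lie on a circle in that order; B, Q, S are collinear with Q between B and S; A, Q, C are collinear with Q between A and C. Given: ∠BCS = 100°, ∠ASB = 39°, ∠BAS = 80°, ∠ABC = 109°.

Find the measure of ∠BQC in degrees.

1. ∠ACB = 39°  [same arc BA]
2. ∠ABS = 61°  [△BAS]
3. ∠BAC = 32°  [△BAC]
4. ∠ACS = 61°  [same arc AS]
5. ∠BSC = 32°  [same arc BC]
6. ∠CQS = 87°  [△SQC]
7. ∠BQC = 93°  [linear pair at Q on BS]

∠BQC = 93°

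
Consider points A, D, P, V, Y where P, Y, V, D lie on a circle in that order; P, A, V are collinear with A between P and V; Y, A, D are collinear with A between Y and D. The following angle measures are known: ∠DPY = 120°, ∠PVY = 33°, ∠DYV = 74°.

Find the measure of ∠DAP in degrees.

∠DAP = 73°

1. ∠PDY = 33°  [same arc PY]
2. ∠DPV = 74°  [same arc VD]
3. ∠DAP = 73°  [△PAD]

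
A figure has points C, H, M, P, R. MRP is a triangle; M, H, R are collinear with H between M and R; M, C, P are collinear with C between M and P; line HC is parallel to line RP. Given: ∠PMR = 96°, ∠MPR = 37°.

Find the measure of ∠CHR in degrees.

1. ∠MRP = 47°  [△MRP]
2. ∠CHM = 47°  [HC∥RP, corresponding at H]
3. ∠CHR = 133°  [linear pair at H on MR]

∠CHR = 133°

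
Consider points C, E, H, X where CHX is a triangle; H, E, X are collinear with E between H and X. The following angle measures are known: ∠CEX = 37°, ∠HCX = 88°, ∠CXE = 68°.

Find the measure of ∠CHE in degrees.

∠CHE = 24°

1. ∠CXH = 68°  [E on ray XH]
2. ∠CHX = 24°  [△CHX]
3. ∠CHE = 24°  [E on ray HX]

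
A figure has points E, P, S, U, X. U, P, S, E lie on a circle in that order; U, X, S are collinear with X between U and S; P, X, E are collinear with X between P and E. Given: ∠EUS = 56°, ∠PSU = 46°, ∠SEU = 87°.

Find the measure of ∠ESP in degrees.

∠ESP = 83°

1. ∠ESU = 37°  [△USE]
2. ∠PEU = 46°  [same arc UP]
3. ∠EPU = 37°  [same arc UE]
4. ∠EUP = 97°  [△UPE]
5. ∠ESP = 83°  [cyclic UPSE, opposite ∠U+∠S]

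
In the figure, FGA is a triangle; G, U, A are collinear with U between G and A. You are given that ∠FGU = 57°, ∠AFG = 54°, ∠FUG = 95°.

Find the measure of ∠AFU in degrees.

1. ∠AGF = 57°  [U on ray GA]
2. ∠FAG = 69°  [△FGA]
3. ∠AUF = 85°  [linear pair at U on GA]
4. ∠FAU = 69°  [U on ray AG]
5. ∠AFU = 26°  [△FUA]

∠AFU = 26°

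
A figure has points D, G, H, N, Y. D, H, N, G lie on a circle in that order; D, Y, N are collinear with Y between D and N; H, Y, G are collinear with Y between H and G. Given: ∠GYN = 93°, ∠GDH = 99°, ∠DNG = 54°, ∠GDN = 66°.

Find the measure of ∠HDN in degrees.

1. ∠DYH = 93°  [vertical angles at Y]
2. ∠DHG = 54°  [same arc DG]
3. ∠HDN = 33°  [△DYH]

∠HDN = 33°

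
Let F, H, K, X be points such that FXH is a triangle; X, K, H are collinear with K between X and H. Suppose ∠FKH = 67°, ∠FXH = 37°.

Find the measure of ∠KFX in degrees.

∠KFX = 30°

1. ∠FKX = 113°  [linear pair at K on XH]
2. ∠FXK = 37°  [K on ray XH]
3. ∠KFX = 30°  [△FXK]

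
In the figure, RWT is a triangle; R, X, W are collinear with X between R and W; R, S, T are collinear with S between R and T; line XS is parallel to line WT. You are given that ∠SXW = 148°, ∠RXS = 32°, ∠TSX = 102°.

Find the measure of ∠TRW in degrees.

1. ∠RSX = 78°  [linear pair at S on RT]
2. ∠SRX = 70°  [△RXS]
3. ∠TRW = 70°  [X on RW, S on RT]

∠TRW = 70°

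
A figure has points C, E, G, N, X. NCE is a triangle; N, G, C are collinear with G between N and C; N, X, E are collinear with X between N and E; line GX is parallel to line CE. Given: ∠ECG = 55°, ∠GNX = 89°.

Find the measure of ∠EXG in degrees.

∠EXG = 144°

1. ∠ECN = 55°  [G on ray CN]
2. ∠CNE = 89°  [G on NC, X on NE]
3. ∠CEN = 36°  [△NCE]
4. ∠GXN = 36°  [GX∥CE, corresponding at X]
5. ∠EXG = 144°  [linear pair at X on NE]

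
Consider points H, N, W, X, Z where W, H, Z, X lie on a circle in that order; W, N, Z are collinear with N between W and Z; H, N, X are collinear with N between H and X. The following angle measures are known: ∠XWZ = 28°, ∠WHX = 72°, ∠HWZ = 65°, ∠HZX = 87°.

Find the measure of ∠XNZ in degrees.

1. ∠WZX = 72°  [same arc WX]
2. ∠HXZ = 65°  [same arc HZ]
3. ∠XNZ = 43°  [△ZNX]

∠XNZ = 43°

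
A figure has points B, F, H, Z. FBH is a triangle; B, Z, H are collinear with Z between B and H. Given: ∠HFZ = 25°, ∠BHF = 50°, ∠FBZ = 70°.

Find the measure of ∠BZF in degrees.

∠BZF = 75°

1. ∠FHZ = 50°  [Z on ray HB]
2. ∠FZH = 105°  [△FZH]
3. ∠BZF = 75°  [linear pair at Z on BH]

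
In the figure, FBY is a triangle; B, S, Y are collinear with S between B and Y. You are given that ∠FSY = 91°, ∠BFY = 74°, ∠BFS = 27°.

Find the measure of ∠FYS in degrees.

1. ∠BSF = 89°  [linear pair at S on BY]
2. ∠FBS = 64°  [△FBS]
3. ∠FBY = 64°  [S on ray BY]
4. ∠BYF = 42°  [△FBY]
5. ∠FYS = 42°  [S on ray YB]

∠FYS = 42°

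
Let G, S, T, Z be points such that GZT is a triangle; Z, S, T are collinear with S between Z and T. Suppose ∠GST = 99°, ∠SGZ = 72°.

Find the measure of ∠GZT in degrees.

∠GZT = 27°

1. ∠GSZ = 81°  [linear pair at S on ZT]
2. ∠GZS = 27°  [△GZS]
3. ∠GZT = 27°  [S on ray ZT]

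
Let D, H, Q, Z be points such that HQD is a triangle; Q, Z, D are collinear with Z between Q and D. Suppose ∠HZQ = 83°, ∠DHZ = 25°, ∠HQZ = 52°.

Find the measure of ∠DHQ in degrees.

∠DHQ = 70°

1. ∠DZH = 97°  [linear pair at Z on QD]
2. ∠HDZ = 58°  [△HZD]
3. ∠DQH = 52°  [Z on ray QD]
4. ∠HDQ = 58°  [Z on ray DQ]
5. ∠DHQ = 70°  [△HQD]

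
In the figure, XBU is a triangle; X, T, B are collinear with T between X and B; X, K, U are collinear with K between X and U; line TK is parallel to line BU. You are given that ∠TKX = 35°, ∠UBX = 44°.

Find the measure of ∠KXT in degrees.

1. ∠BUX = 35°  [TK∥BU, corresponding at K]
2. ∠BXU = 101°  [△XBU]
3. ∠KXT = 101°  [T on XB, K on XU]

∠KXT = 101°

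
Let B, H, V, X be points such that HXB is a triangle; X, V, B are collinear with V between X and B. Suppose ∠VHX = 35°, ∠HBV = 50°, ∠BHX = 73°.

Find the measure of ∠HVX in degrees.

∠HVX = 88°

1. ∠HBX = 50°  [V on ray BX]
2. ∠BXH = 57°  [△HXB]
3. ∠HXV = 57°  [V on ray XB]
4. ∠HVX = 88°  [△HXV]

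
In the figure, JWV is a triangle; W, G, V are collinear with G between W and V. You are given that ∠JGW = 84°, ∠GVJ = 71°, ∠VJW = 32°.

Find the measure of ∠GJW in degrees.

1. ∠JVW = 71°  [G on ray VW]
2. ∠JWV = 77°  [△JWV]
3. ∠GWJ = 77°  [G on ray WV]
4. ∠GJW = 19°  [△JWG]

∠GJW = 19°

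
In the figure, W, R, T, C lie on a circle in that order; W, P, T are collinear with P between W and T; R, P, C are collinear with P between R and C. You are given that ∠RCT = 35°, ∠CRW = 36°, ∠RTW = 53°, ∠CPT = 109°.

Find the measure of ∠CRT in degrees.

1. ∠RWT = 35°  [same arc RT]
2. ∠RPW = 109°  [△WPR]
3. ∠RPT = 71°  [linear pair at P on WT]
4. ∠CRT = 56°  [△RPT]

∠CRT = 56°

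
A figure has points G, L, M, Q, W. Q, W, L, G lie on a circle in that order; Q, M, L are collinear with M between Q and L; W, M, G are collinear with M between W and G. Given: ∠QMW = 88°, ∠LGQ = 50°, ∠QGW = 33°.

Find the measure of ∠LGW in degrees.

∠LGW = 17°

1. ∠LWQ = 130°  [cyclic QWLG, opposite ∠W+∠G]
2. ∠QLW = 33°  [same arc QW]
3. ∠LQW = 17°  [△QWL]
4. ∠LGW = 17°  [same arc WL]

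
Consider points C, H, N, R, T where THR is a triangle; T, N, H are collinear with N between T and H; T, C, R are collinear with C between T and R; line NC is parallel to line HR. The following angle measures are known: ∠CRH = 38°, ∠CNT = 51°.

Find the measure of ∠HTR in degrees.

1. ∠HRT = 38°  [C on ray RT]
2. ∠RHT = 51°  [NC∥HR, corresponding at N]
3. ∠HTR = 91°  [△THR]

∠HTR = 91°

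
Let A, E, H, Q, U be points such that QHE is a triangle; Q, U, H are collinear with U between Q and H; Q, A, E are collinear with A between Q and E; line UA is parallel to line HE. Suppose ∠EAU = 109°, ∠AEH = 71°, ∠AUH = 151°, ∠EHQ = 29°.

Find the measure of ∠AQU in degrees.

1. ∠QAU = 71°  [linear pair at A on QE]
2. ∠AUQ = 29°  [linear pair at U on QH]
3. ∠AQU = 80°  [△QUA]

∠AQU = 80°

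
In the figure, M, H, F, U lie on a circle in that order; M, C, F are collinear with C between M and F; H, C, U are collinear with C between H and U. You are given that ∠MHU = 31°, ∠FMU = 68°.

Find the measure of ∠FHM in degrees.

∠FHM = 99°

1. ∠MFU = 31°  [same arc MU]
2. ∠FUM = 81°  [△MFU]
3. ∠FHM = 99°  [cyclic MHFU, opposite ∠H+∠U]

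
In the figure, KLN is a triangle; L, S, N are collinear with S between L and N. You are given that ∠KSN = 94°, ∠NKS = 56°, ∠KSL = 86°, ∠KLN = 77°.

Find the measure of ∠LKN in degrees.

∠LKN = 73°

1. ∠KNS = 30°  [△KSN]
2. ∠KNL = 30°  [S on ray NL]
3. ∠LKN = 73°  [△KLN]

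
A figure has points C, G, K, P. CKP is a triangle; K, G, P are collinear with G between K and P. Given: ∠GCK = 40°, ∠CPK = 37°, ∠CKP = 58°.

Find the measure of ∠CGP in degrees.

∠CGP = 98°

1. ∠CKG = 58°  [G on ray KP]
2. ∠CGK = 82°  [△CKG]
3. ∠CGP = 98°  [linear pair at G on KP]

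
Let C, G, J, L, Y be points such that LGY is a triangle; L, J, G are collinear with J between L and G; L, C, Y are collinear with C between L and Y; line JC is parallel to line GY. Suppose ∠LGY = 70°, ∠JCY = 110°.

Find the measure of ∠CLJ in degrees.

∠CLJ = 40°

1. ∠CJL = 70°  [JC∥GY, corresponding at J]
2. ∠JCL = 70°  [linear pair at C on LY]
3. ∠CLJ = 40°  [△LJC]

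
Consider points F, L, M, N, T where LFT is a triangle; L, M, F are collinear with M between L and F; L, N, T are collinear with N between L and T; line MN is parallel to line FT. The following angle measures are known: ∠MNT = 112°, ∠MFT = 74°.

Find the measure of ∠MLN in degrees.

1. ∠LNM = 68°  [linear pair at N on LT]
2. ∠LFT = 74°  [M on ray FL]
3. ∠FTL = 68°  [MN∥FT, corresponding at N]
4. ∠FLT = 38°  [△LFT]
5. ∠MLN = 38°  [M on LF, N on LT]

∠MLN = 38°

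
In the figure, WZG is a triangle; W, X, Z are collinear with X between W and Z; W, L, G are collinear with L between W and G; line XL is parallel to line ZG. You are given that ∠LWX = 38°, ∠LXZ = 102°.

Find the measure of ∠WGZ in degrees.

1. ∠LXW = 78°  [linear pair at X on WZ]
2. ∠WLX = 64°  [△WXL]
3. ∠WGZ = 64°  [XL∥ZG, corresponding at L]

∠WGZ = 64°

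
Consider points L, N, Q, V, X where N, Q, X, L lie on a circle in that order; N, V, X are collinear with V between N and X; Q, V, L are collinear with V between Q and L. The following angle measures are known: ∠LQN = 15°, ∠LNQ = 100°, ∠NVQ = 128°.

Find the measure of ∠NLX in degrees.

1. ∠NLQ = 65°  [△NQL]
2. ∠QNX = 37°  [△NVQ]
3. ∠NXQ = 65°  [same arc NQ]
4. ∠NQX = 78°  [△NQX]
5. ∠NLX = 102°  [cyclic NQXL, opposite ∠Q+∠L]

∠NLX = 102°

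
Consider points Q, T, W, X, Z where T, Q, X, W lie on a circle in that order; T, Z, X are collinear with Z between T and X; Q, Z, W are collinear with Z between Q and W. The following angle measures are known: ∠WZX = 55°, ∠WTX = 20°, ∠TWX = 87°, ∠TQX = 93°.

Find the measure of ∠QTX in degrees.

∠QTX = 52°

1. ∠QZT = 55°  [vertical angles at Z]
2. ∠WQX = 20°  [same arc XW]
3. ∠QZX = 125°  [linear pair at Z on TX]
4. ∠QXT = 35°  [△QZX]
5. ∠QTX = 52°  [△TQX]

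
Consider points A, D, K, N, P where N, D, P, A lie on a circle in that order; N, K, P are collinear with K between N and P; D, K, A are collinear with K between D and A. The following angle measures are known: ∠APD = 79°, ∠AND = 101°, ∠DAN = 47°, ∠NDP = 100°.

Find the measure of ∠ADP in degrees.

∠ADP = 68°

1. ∠ADN = 32°  [△NDA]
2. ∠NAP = 80°  [cyclic NDPA, opposite ∠D+∠A]
3. ∠APN = 32°  [same arc NA]
4. ∠ANP = 68°  [△NPA]
5. ∠ADP = 68°  [same arc PA]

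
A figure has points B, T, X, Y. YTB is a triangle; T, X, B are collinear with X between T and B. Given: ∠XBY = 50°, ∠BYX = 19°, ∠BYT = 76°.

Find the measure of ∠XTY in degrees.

∠XTY = 54°

1. ∠TBY = 50°  [X on ray BT]
2. ∠BTY = 54°  [△YTB]
3. ∠XTY = 54°  [X on ray TB]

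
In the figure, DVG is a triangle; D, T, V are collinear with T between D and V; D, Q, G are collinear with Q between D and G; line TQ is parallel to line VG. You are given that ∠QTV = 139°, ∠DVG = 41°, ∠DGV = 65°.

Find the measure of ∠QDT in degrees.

∠QDT = 74°

1. ∠DTQ = 41°  [linear pair at T on DV]
2. ∠DQT = 65°  [TQ∥VG, corresponding at Q]
3. ∠QDT = 74°  [△DTQ]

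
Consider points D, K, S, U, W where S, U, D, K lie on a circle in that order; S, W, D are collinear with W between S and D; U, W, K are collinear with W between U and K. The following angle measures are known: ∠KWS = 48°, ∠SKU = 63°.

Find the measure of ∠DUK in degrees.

1. ∠DWU = 48°  [vertical angles at W]
2. ∠SDU = 63°  [same arc SU]
3. ∠DUK = 69°  [△UWD]

∠DUK = 69°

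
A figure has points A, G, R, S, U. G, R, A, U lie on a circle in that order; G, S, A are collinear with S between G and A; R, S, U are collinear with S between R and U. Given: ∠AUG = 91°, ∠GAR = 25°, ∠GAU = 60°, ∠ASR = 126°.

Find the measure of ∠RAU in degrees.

∠RAU = 85°

1. ∠ARG = 89°  [cyclic GRAU, opposite ∠R+∠U]
2. ∠AGR = 66°  [△GRA]
3. ∠ARU = 29°  [△RSA]
4. ∠AUR = 66°  [same arc RA]
5. ∠RAU = 85°  [△RAU]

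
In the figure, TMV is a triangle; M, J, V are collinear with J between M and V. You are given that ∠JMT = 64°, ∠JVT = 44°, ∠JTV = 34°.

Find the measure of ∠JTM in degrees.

∠JTM = 38°

1. ∠TJV = 102°  [△TJV]
2. ∠MJT = 78°  [linear pair at J on MV]
3. ∠JTM = 38°  [△TMJ]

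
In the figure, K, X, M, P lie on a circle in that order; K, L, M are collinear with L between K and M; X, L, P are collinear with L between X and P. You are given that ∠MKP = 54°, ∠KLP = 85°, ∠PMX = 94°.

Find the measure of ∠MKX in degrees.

∠MKX = 32°

1. ∠MXP = 54°  [same arc MP]
2. ∠MPX = 32°  [△XMP]
3. ∠MKX = 32°  [same arc XM]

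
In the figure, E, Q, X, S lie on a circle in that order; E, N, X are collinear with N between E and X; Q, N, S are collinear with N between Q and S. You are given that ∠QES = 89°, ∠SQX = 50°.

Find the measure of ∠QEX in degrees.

1. ∠QXS = 91°  [cyclic EQXS, opposite ∠E+∠X]
2. ∠QSX = 39°  [△QXS]
3. ∠QEX = 39°  [same arc QX]

∠QEX = 39°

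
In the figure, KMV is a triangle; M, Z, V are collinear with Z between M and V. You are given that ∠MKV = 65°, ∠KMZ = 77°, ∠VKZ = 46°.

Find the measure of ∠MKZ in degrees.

1. ∠KMV = 77°  [Z on ray MV]
2. ∠KVM = 38°  [△KMV]
3. ∠KVZ = 38°  [Z on ray VM]
4. ∠KZV = 96°  [△KZV]
5. ∠KZM = 84°  [linear pair at Z on MV]
6. ∠MKZ = 19°  [△KMZ]

∠MKZ = 19°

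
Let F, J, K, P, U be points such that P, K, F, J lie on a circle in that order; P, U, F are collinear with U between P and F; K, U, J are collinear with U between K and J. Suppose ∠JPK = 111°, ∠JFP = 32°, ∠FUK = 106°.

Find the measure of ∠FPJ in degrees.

1. ∠JKP = 32°  [same arc PJ]
2. ∠JUP = 106°  [vertical angles at U]
3. ∠KJP = 37°  [△PKJ]
4. ∠FPJ = 37°  [△PUJ]

∠FPJ = 37°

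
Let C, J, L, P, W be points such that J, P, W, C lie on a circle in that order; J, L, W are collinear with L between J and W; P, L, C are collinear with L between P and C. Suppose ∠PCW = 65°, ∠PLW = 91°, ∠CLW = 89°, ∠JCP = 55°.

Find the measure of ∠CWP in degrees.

∠CWP = 81°

1. ∠JWP = 55°  [same arc JP]
2. ∠CPW = 34°  [△PLW]
3. ∠CWP = 81°  [△PWC]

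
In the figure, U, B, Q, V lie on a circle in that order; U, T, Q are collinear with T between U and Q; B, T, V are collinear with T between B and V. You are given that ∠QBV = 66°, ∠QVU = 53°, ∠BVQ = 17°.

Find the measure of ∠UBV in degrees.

1. ∠QUV = 66°  [same arc QV]
2. ∠UQV = 61°  [△UQV]
3. ∠UBV = 61°  [same arc UV]

∠UBV = 61°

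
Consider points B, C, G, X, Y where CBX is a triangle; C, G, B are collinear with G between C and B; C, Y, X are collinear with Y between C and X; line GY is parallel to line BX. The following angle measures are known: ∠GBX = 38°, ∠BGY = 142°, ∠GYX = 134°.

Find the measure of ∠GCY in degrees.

∠GCY = 96°

1. ∠CGY = 38°  [linear pair at G on CB]
2. ∠CYG = 46°  [linear pair at Y on CX]
3. ∠GCY = 96°  [△CGY]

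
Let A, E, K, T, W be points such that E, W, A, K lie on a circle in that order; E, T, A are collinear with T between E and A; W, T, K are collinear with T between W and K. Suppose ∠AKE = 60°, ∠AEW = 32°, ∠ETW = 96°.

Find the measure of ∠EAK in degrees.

1. ∠AKW = 32°  [same arc WA]
2. ∠ATK = 96°  [vertical angles at T]
3. ∠EAK = 52°  [△ATK]

∠EAK = 52°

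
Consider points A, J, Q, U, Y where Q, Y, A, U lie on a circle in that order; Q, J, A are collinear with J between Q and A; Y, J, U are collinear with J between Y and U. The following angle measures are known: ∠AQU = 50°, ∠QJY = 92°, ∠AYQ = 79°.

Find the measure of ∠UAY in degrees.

1. ∠AYU = 50°  [same arc AU]
2. ∠AJU = 92°  [vertical angles at J]
3. ∠AUQ = 101°  [cyclic QYAU, opposite ∠Y+∠U]
4. ∠QAU = 29°  [△QAU]
5. ∠AUY = 59°  [△AJU]
6. ∠UAY = 71°  [△YAU]

∠UAY = 71°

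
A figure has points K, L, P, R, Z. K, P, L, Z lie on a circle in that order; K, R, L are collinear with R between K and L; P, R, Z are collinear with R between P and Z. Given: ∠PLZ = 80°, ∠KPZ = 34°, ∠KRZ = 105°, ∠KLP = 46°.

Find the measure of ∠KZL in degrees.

∠KZL = 117°

1. ∠PKZ = 100°  [cyclic KPLZ, opposite ∠K+∠L]
2. ∠KLZ = 34°  [same arc KZ]
3. ∠KZP = 46°  [△KPZ]
4. ∠LKZ = 29°  [△KRZ]
5. ∠KZL = 117°  [△KLZ]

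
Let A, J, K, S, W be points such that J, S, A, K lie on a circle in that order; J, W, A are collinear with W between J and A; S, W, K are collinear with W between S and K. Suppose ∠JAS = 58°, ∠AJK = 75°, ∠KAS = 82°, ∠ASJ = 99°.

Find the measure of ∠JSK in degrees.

1. ∠JKS = 58°  [same arc JS]
2. ∠KJS = 98°  [cyclic JSAK, opposite ∠J+∠A]
3. ∠JSK = 24°  [△JSK]

∠JSK = 24°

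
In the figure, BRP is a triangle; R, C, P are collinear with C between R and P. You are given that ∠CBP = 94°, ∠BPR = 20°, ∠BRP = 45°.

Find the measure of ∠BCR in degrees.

∠BCR = 114°

1. ∠BPC = 20°  [C on ray PR]
2. ∠BCP = 66°  [△BCP]
3. ∠BCR = 114°  [linear pair at C on RP]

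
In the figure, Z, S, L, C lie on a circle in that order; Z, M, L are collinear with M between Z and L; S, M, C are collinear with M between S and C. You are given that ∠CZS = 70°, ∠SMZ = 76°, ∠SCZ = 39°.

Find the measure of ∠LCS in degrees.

∠LCS = 33°

1. ∠CSZ = 71°  [△ZSC]
2. ∠CML = 76°  [vertical angles at M]
3. ∠CLZ = 71°  [same arc ZC]
4. ∠LCS = 33°  [△LMC]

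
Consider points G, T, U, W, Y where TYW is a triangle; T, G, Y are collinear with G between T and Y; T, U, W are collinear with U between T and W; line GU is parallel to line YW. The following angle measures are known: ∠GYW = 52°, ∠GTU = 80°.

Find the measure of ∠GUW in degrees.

1. ∠TYW = 52°  [G on ray YT]
2. ∠WTY = 80°  [G on TY, U on TW]
3. ∠TWY = 48°  [△TYW]
4. ∠GUT = 48°  [GU∥YW, corresponding at U]
5. ∠GUW = 132°  [linear pair at U on TW]

∠GUW = 132°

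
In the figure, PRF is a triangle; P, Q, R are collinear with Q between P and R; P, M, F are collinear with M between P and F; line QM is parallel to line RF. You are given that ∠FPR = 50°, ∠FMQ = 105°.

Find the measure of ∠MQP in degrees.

1. ∠MPQ = 50°  [Q on PR, M on PF]
2. ∠PMQ = 75°  [linear pair at M on PF]
3. ∠MQP = 55°  [△PQM]

∠MQP = 55°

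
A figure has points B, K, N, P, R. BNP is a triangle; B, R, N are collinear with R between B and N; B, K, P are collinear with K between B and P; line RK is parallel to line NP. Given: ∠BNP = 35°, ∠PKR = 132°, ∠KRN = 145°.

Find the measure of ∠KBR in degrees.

1. ∠BRK = 35°  [RK∥NP, corresponding at R]
2. ∠BKR = 48°  [linear pair at K on BP]
3. ∠KBR = 97°  [△BRK]

∠KBR = 97°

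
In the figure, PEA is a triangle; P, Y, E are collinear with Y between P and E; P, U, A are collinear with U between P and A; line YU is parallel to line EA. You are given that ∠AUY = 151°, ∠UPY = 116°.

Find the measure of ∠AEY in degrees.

1. ∠PUY = 29°  [linear pair at U on PA]
2. ∠PYU = 35°  [△PYU]
3. ∠EYU = 145°  [linear pair at Y on PE]
4. ∠AEY = 35°  [YU∥EA, co-interior at E–Y]

∠AEY = 35°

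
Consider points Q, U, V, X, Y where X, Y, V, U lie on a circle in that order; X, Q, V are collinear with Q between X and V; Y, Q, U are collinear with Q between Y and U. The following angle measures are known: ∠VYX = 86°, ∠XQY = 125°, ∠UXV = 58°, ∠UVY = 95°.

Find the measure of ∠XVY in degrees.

∠XVY = 67°

1. ∠VQY = 55°  [linear pair at Q on XV]
2. ∠UYV = 58°  [same arc VU]
3. ∠XVY = 67°  [△YQV]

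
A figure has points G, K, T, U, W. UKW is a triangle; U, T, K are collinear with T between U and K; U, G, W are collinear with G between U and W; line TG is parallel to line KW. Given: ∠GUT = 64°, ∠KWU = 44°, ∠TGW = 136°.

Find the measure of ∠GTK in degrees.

1. ∠KUW = 64°  [T on UK, G on UW]
2. ∠UKW = 72°  [△UKW]
3. ∠GTU = 72°  [TG∥KW, corresponding at T]
4. ∠GTK = 108°  [linear pair at T on UK]

∠GTK = 108°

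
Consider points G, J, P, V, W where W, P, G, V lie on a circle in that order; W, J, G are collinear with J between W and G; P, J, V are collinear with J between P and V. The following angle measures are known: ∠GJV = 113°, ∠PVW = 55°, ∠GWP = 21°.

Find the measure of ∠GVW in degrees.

1. ∠PGW = 55°  [same arc WP]
2. ∠GPW = 104°  [△WPG]
3. ∠GVW = 76°  [cyclic WPGV, opposite ∠P+∠V]

∠GVW = 76°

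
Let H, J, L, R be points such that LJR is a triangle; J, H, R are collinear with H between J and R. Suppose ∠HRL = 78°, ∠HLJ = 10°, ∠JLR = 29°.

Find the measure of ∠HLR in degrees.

1. ∠JRL = 78°  [H on ray RJ]
2. ∠LJR = 73°  [△LJR]
3. ∠HJL = 73°  [H on ray JR]
4. ∠JHL = 97°  [△LJH]
5. ∠LHR = 83°  [linear pair at H on JR]
6. ∠HLR = 19°  [△LHR]

∠HLR = 19°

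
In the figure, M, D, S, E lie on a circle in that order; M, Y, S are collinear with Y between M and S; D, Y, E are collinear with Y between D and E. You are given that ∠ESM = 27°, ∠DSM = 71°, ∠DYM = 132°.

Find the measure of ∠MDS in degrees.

∠MDS = 88°

1. ∠EDM = 27°  [same arc ME]
2. ∠DMS = 21°  [△MYD]
3. ∠MDS = 88°  [△MDS]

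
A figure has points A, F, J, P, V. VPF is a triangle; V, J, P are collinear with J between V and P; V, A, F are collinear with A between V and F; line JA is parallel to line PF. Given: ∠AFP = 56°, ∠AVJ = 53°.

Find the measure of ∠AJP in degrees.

1. ∠PFV = 56°  [A on ray FV]
2. ∠FVP = 53°  [J on VP, A on VF]
3. ∠FPV = 71°  [△VPF]
4. ∠AJV = 71°  [JA∥PF, corresponding at J]
5. ∠AJP = 109°  [linear pair at J on VP]

∠AJP = 109°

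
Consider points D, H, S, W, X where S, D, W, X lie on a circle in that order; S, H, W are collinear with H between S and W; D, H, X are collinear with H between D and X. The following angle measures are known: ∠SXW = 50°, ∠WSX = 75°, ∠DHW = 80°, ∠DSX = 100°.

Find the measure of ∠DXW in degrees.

1. ∠WDX = 75°  [same arc WX]
2. ∠DWX = 80°  [cyclic SDWX, opposite ∠S+∠W]
3. ∠DXW = 25°  [△DWX]

∠DXW = 25°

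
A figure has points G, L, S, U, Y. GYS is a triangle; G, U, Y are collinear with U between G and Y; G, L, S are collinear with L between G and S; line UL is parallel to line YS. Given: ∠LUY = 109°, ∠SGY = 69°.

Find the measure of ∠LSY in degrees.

∠LSY = 40°

1. ∠GUL = 71°  [linear pair at U on GY]
2. ∠LGU = 69°  [U on GY, L on GS]
3. ∠GLU = 40°  [△GUL]
4. ∠SLU = 140°  [linear pair at L on GS]
5. ∠LSY = 40°  [UL∥YS, co-interior at S–L]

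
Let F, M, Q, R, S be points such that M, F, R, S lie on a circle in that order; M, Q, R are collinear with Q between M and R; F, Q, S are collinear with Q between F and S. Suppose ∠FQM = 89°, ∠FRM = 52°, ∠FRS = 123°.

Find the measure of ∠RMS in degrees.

∠RMS = 37°

1. ∠RQS = 89°  [vertical angles at Q]
2. ∠FSM = 52°  [same arc MF]
3. ∠MQS = 91°  [linear pair at Q on MR]
4. ∠RMS = 37°  [△MQS]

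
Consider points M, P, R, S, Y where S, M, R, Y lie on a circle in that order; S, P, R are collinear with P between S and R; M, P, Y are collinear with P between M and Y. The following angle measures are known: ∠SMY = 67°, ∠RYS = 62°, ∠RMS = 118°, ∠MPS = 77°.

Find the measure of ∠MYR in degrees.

1. ∠SRY = 67°  [same arc SY]
2. ∠RPY = 77°  [vertical angles at P]
3. ∠MYR = 36°  [△RPY]

∠MYR = 36°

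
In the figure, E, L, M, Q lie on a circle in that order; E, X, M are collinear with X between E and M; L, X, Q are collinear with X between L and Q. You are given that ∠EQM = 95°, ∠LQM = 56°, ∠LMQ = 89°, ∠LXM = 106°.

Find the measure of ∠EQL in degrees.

∠EQL = 39°

1. ∠LEM = 56°  [same arc LM]
2. ∠LEQ = 91°  [cyclic ELMQ, opposite ∠E+∠M]
3. ∠EXL = 74°  [linear pair at X on EM]
4. ∠ELQ = 50°  [△EXL]
5. ∠EQL = 39°  [△ELQ]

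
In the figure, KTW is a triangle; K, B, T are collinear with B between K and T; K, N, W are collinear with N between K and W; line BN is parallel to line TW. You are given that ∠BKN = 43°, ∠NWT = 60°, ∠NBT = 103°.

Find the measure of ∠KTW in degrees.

∠KTW = 77°

1. ∠TKW = 43°  [B on KT, N on KW]
2. ∠KWT = 60°  [N on ray WK]
3. ∠KTW = 77°  [△KTW]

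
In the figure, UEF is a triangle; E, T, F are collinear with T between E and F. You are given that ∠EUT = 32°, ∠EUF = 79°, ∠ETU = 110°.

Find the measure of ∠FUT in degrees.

1. ∠TEU = 38°  [△UET]
2. ∠FTU = 70°  [linear pair at T on EF]
3. ∠FEU = 38°  [T on ray EF]
4. ∠EFU = 63°  [△UEF]
5. ∠TFU = 63°  [T on ray FE]
6. ∠FUT = 47°  [△UTF]

∠FUT = 47°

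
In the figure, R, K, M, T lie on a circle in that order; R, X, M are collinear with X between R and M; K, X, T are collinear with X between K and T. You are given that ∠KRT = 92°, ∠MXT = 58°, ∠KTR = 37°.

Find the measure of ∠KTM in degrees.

∠KTM = 71°

1. ∠RKT = 51°  [△RKT]
2. ∠RMT = 51°  [same arc RT]
3. ∠KTM = 71°  [△MXT]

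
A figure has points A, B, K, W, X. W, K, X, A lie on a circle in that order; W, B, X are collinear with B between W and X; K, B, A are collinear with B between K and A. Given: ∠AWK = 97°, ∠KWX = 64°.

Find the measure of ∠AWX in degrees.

∠AWX = 33°

1. ∠AXK = 83°  [cyclic WKXA, opposite ∠W+∠X]
2. ∠KAX = 64°  [same arc KX]
3. ∠AKX = 33°  [△KXA]
4. ∠AWX = 33°  [same arc XA]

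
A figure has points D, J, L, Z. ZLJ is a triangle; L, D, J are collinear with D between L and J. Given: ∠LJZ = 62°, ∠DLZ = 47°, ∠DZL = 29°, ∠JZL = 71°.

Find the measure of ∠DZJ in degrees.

1. ∠DJZ = 62°  [D on ray JL]
2. ∠LDZ = 104°  [△ZLD]
3. ∠JDZ = 76°  [linear pair at D on LJ]
4. ∠DZJ = 42°  [△ZDJ]

∠DZJ = 42°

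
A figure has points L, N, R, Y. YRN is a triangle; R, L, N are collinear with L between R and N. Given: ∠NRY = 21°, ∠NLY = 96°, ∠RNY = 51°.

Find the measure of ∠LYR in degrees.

∠LYR = 75°

1. ∠LRY = 21°  [L on ray RN]
2. ∠RLY = 84°  [linear pair at L on RN]
3. ∠LYR = 75°  [△YRL]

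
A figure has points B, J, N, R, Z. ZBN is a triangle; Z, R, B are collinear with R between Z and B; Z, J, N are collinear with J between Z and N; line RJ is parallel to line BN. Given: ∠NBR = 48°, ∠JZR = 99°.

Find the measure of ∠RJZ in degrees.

∠RJZ = 33°

1. ∠NBZ = 48°  [R on ray BZ]
2. ∠BZN = 99°  [R on ZB, J on ZN]
3. ∠BNZ = 33°  [△ZBN]
4. ∠RJZ = 33°  [RJ∥BN, corresponding at J]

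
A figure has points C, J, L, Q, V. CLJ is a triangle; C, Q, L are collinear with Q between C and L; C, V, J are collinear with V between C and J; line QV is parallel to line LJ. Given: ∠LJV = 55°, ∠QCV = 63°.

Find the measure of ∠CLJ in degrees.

1. ∠CJL = 55°  [V on ray JC]
2. ∠JCL = 63°  [Q on CL, V on CJ]
3. ∠CLJ = 62°  [△CLJ]

∠CLJ = 62°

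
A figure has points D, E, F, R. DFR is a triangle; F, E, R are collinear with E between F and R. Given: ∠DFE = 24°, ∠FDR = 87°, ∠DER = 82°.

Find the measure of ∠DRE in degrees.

1. ∠DFR = 24°  [E on ray FR]
2. ∠DRF = 69°  [△DFR]
3. ∠DRE = 69°  [E on ray RF]

∠DRE = 69°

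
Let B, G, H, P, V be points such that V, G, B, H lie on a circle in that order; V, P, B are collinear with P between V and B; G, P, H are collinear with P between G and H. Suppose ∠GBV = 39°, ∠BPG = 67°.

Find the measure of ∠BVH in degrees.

∠BVH = 74°

1. ∠GHV = 39°  [same arc VG]
2. ∠HPV = 67°  [vertical angles at P]
3. ∠BVH = 74°  [△VPH]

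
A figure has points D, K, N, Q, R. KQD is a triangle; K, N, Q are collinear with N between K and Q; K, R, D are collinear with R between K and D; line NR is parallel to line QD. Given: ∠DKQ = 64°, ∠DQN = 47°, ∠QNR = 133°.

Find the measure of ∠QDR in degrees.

∠QDR = 69°

1. ∠DQK = 47°  [N on ray QK]
2. ∠KDQ = 69°  [△KQD]
3. ∠QDR = 69°  [R on ray DK]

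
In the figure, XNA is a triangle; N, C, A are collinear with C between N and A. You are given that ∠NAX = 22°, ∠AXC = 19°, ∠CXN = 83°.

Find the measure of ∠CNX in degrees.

∠CNX = 56°

1. ∠CAX = 22°  [C on ray AN]
2. ∠ACX = 139°  [△XCA]
3. ∠NCX = 41°  [linear pair at C on NA]
4. ∠CNX = 56°  [△XNC]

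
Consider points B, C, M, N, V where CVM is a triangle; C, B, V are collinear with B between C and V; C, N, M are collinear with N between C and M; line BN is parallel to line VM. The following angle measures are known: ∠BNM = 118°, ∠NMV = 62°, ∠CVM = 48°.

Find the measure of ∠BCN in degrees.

1. ∠BNC = 62°  [linear pair at N on CM]
2. ∠CBN = 48°  [BN∥VM, corresponding at B]
3. ∠BCN = 70°  [△CBN]

∠BCN = 70°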